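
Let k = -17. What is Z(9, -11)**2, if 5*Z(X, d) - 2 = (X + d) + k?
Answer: 289/25 ≈ 11.560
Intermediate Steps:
Z(X, d) = -3 + X/5 + d/5 (Z(X, d) = 2/5 + ((X + d) - 17)/5 = 2/5 + (-17 + X + d)/5 = 2/5 + (-17/5 + X/5 + d/5) = -3 + X/5 + d/5)
Z(9, -11)**2 = (-3 + (1/5)*9 + (1/5)*(-11))**2 = (-3 + 9/5 - 11/5)**2 = (-17/5)**2 = 289/25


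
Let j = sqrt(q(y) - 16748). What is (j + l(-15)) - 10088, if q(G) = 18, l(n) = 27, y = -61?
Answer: -10061 + I*sqrt(16730) ≈ -10061.0 + 129.34*I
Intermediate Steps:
j = I*sqrt(16730) (j = sqrt(18 - 16748) = sqrt(-16730) = I*sqrt(16730) ≈ 129.34*I)
(j + l(-15)) - 10088 = (I*sqrt(16730) + 27) - 10088 = (27 + I*sqrt(16730)) - 10088 = -10061 + I*sqrt(16730)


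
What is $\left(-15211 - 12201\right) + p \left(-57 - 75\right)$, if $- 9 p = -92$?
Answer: $- \frac{86284}{3} \approx -28761.0$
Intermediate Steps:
$p = \frac{92}{9}$ ($p = \left(- \frac{1}{9}\right) \left(-92\right) = \frac{92}{9} \approx 10.222$)
$\left(-15211 - 12201\right) + p \left(-57 - 75\right) = \left(-15211 - 12201\right) + \frac{92 \left(-57 - 75\right)}{9} = -27412 + \frac{92}{9} \left(-132\right) = -27412 - \frac{4048}{3} = - \frac{86284}{3}$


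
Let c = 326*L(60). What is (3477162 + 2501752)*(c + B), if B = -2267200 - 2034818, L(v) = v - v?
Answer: -25721395648452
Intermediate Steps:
L(v) = 0
B = -4302018
c = 0 (c = 326*0 = 0)
(3477162 + 2501752)*(c + B) = (3477162 + 2501752)*(0 - 4302018) = 5978914*(-4302018) = -25721395648452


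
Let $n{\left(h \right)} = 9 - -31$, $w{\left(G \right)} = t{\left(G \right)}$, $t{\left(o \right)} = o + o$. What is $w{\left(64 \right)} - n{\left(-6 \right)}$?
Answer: $88$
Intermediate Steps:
$t{\left(o \right)} = 2 o$
$w{\left(G \right)} = 2 G$
$n{\left(h \right)} = 40$ ($n{\left(h \right)} = 9 + 31 = 40$)
$w{\left(64 \right)} - n{\left(-6 \right)} = 2 \cdot 64 - 40 = 128 - 40 = 88$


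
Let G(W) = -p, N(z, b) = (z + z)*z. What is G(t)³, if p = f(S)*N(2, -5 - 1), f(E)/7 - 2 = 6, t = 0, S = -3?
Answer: -89915392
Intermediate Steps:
N(z, b) = 2*z² (N(z, b) = (2*z)*z = 2*z²)
f(E) = 56 (f(E) = 14 + 7*6 = 14 + 42 = 56)
p = 448 (p = 56*(2*2²) = 56*(2*4) = 56*8 = 448)
G(W) = -448 (G(W) = -1*448 = -448)
G(t)³ = (-448)³ = -89915392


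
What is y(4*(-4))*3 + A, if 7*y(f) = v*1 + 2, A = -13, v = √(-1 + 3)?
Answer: -85/7 + 3*√2/7 ≈ -11.537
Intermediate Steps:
v = √2 ≈ 1.4142
y(f) = 2/7 + √2/7 (y(f) = (√2*1 + 2)/7 = (√2 + 2)/7 = (2 + √2)/7 = 2/7 + √2/7)
y(4*(-4))*3 + A = (2/7 + √2/7)*3 - 13 = (6/7 + 3*√2/7) - 13 = -85/7 + 3*√2/7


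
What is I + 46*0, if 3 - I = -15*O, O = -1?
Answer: -12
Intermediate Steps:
I = -12 (I = 3 - (-15)*(-1) = 3 - 1*15 = 3 - 15 = -12)
I + 46*0 = -12 + 46*0 = -12 + 0 = -12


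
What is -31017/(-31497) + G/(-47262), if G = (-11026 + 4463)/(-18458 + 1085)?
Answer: 8489105399177/8620547540274 ≈ 0.98475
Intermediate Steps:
G = 6563/17373 (G = -6563/(-17373) = -6563*(-1/17373) = 6563/17373 ≈ 0.37777)
-31017/(-31497) + G/(-47262) = -31017/(-31497) + (6563/17373)/(-47262) = -31017*(-1/31497) + (6563/17373)*(-1/47262) = 10339/10499 - 6563/821082726 = 8489105399177/8620547540274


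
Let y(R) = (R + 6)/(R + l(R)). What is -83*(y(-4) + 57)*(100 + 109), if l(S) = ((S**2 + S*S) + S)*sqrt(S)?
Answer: -389561579/394 + 121429*I/197 ≈ -9.8874e+5 + 616.39*I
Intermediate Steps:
l(S) = sqrt(S)*(S + 2*S**2) (l(S) = ((S**2 + S**2) + S)*sqrt(S) = (2*S**2 + S)*sqrt(S) = (S + 2*S**2)*sqrt(S) = sqrt(S)*(S + 2*S**2))
y(R) = (6 + R)/(R + R**(3/2)*(1 + 2*R)) (y(R) = (R + 6)/(R + R**(3/2)*(1 + 2*R)) = (6 + R)/(R + R**(3/2)*(1 + 2*R)))
-83*(y(-4) + 57)*(100 + 109) = -83*((6 - 4)/(-4 + (-4)**(3/2)*(1 + 2*(-4))) + 57)*(100 + 109) = -83*(2/(-4 + (-8*I)*(1 - 8)) + 57)*209 = -83*(2/(-4 - 8*I*(-7)) + 57)*209 = -83*(2/(-4 + 56*I) + 57)*209 = -83*(((-4 - 56*I)/3152)*2 + 57)*209 = -83*((-4 - 56*I)/1576 + 57)*209 = -83*(57 + (-4 - 56*I)/1576)*209 = -83*(11913 + 209*(-4 - 56*I)/1576) = -988779 - 17347*(-4 - 56*I)/1576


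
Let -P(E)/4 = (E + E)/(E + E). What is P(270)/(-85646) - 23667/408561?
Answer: -19856369/343055053 ≈ -0.057881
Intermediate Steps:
P(E) = -4 (P(E) = -4*(E + E)/(E + E) = -4*2*E/(2*E) = -4*2*E*1/(2*E) = -4*1 = -4)
P(270)/(-85646) - 23667/408561 = -4/(-85646) - 23667/408561 = -4*(-1/85646) - 23667*1/408561 = 2/42823 - 7889/136187 = -19856369/343055053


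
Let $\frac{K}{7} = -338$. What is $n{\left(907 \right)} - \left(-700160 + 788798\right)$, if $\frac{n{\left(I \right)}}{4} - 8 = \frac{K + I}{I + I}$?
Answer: $- \frac{80368560}{907} \approx -88609.0$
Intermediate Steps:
$K = -2366$ ($K = 7 \left(-338\right) = -2366$)
$n{\left(I \right)} = 32 + \frac{2 \left(-2366 + I\right)}{I}$ ($n{\left(I \right)} = 32 + 4 \frac{-2366 + I}{I + I} = 32 + 4 \frac{-2366 + I}{2 I} = 32 + \frac{2 \left(-2366 + I\right)}{I}$)
$n{\left(907 \right)} - \left(-700160 + 788798\right) = \left(34 - \frac{4732}{907}\right) - \left(-700160 + 788798\right) = \left(34 - \frac{4732}{907}\right) - 88638 = \frac{26106}{907} - 88638 = - \frac{80368560}{907}$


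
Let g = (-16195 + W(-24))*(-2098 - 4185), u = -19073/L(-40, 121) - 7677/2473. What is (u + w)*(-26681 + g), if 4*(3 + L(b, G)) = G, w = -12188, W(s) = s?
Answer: -354010117592942000/269557 ≈ -1.3133e+12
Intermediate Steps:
L(b, G) = -3 + G/4
u = -189506909/269557 (u = -19073/(-3 + (¼)*121) - 7677/2473 = -19073/(-3 + 121/4) - 7677*1/2473 = -19073/109/4 - 7677/2473 = -19073*4/109 - 7677/2473 = -76292/109 - 7677/2473 = -189506909/269557 ≈ -703.03)
g = 101903977 (g = (-16195 - 24)*(-2098 - 4185) = -16219*(-6283) = 101903977)
(u + w)*(-26681 + g) = (-189506909/269557 - 12188)*(-26681 + 101903977) = -3474867625/269557*101877296 = -354010117592942000/269557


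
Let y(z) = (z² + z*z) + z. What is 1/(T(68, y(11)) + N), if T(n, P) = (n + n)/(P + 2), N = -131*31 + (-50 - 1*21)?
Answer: -15/61972 ≈ -0.00024204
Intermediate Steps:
y(z) = z + 2*z² (y(z) = (z² + z²) + z = 2*z² + z = z + 2*z²)
N = -4132 (N = -4061 + (-50 - 21) = -4061 - 71 = -4132)
T(n, P) = 2*n/(2 + P) (T(n, P) = (2*n)/(2 + P) = 2*n/(2 + P))
1/(T(68, y(11)) + N) = 1/(2*68/(2 + 11*(1 + 2*11)) - 4132) = 1/(2*68/(2 + 11*(1 + 22)) - 4132) = 1/(2*68/(2 + 11*23) - 4132) = 1/(2*68/(2 + 253) - 4132) = 1/(2*68/255 - 4132) = 1/(2*68*(1/255) - 4132) = 1/(8/15 - 4132) = 1/(-61972/15) = -15/61972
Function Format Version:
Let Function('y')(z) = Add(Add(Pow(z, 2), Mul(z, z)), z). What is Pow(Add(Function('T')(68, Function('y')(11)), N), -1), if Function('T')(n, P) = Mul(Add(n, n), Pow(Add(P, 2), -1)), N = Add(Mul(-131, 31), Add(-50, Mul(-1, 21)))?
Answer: Rational(-15, 61972) ≈ -0.00024204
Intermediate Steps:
Function('y')(z) = Add(z, Mul(2, Pow(z, 2))) (Function('y')(z) = Add(Add(Pow(z, 2), Pow(z, 2)), z) = Add(Mul(2, Pow(z, 2)), z) = Add(z, Mul(2, Pow(z, 2))))
N = -4132 (N = Add(-4061, Add(-50, -21)) = Add(-4061, -71) = -4132)
Function('T')(n, P) = Mul(2, n, Pow(Add(2, P), -1)) (Function('T')(n, P) = Mul(Mul(2, n), Pow(Add(2, P), -1)) = Mul(2, n, Pow(Add(2, P), -1)))
Pow(Add(Function('T')(68, Function('y')(11)), N), -1) = Pow(Add(Mul(2, 68, Pow(Add(2, Mul(11, Add(1, Mul(2, 11)))), -1)), -4132), -1) = Pow(Add(Mul(2, 68, Pow(Add(2, Mul(11, Add(1, 22))), -1)), -4132), -1) = Pow(Add(Mul(2, 68, Pow(Add(2, Mul(11, 23)), -1)), -4132), -1) = Pow(Add(Mul(2, 68, Pow(Add(2, 253), -1)), -4132), -1) = Pow(Add(Mul(2, 68, Pow(255, -1)), -4132), -1) = Pow(Add(Mul(2, 68, Rational(1, 255)), -4132), -1) = Pow(Add(Rational(8, 15), -4132), -1) = Pow(Rational(-61972, 15), -1) = Rational(-15, 61972)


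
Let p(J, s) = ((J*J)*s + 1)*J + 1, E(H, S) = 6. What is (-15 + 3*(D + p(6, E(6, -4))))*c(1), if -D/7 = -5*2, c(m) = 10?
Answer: 41040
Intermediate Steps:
p(J, s) = 1 + J*(1 + s*J²) (p(J, s) = (J²*s + 1)*J + 1 = (s*J² + 1)*J + 1 = (1 + s*J²)*J + 1 = J*(1 + s*J²) + 1 = 1 + J*(1 + s*J²))
D = 70 (D = -(-35)*2 = -7*(-10) = 70)
(-15 + 3*(D + p(6, E(6, -4))))*c(1) = (-15 + 3*(70 + (1 + 6 + 6*6³)))*10 = (-15 + 3*(70 + (1 + 6 + 6*216)))*10 = (-15 + 3*(70 + (1 + 6 + 1296)))*10 = (-15 + 3*(70 + 1303))*10 = (-15 + 3*1373)*10 = (-15 + 4119)*10 = 4104*10 = 41040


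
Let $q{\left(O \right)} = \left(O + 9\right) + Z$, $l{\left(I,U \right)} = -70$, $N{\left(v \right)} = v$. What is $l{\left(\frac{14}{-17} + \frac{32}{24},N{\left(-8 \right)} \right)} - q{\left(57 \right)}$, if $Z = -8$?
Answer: $-128$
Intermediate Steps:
$q{\left(O \right)} = 1 + O$ ($q{\left(O \right)} = \left(O + 9\right) - 8 = \left(9 + O\right) - 8 = 1 + O$)
$l{\left(\frac{14}{-17} + \frac{32}{24},N{\left(-8 \right)} \right)} - q{\left(57 \right)} = -70 - \left(1 + 57\right) = -70 - 58 = -128$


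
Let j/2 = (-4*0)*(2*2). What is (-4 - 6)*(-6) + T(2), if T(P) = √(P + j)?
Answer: 60 + √2 ≈ 61.414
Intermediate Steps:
j = 0 (j = 2*((-4*0)*(2*2)) = 2*(0*4) = 2*0 = 0)
T(P) = √P (T(P) = √(P + 0) = √P)
(-4 - 6)*(-6) + T(2) = (-4 - 6)*(-6) + √2 = -10*(-6) + √2 = 60 + √2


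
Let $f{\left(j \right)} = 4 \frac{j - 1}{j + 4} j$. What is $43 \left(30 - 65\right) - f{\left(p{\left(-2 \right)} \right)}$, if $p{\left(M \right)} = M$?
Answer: $-1517$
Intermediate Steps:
$f{\left(j \right)} = \frac{4 j \left(-1 + j\right)}{4 + j}$ ($f{\left(j \right)} = 4 \frac{-1 + j}{4 + j} j = \frac{4 \left(-1 + j\right)}{4 + j} j = \frac{4 j \left(-1 + j\right)}{4 + j}$)
$43 \left(30 - 65\right) - f{\left(p{\left(-2 \right)} \right)} = 43 \left(30 - 65\right) - 4 \left(-2\right) \frac{1}{4 - 2} \left(-1 - 2\right) = 43 \left(-35\right) - 4 \left(-2\right) \frac{1}{2} \left(-3\right) = -1505 - 4 \left(-2\right) \frac{1}{2} \left(-3\right) = -1505 - 12 = -1517$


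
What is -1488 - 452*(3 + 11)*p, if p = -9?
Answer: 55464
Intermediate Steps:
-1488 - 452*(3 + 11)*p = -1488 - 452*(3 + 11)*(-9) = -1488 - 6328*(-9) = -1488 - 452*(-126) = -1488 + 56952 = 55464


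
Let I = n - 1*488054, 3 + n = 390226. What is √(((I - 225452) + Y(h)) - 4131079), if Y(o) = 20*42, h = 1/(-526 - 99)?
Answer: I*√4453522 ≈ 2110.3*I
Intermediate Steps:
n = 390223 (n = -3 + 390226 = 390223)
h = -1/625 (h = 1/(-625) = -1/625 ≈ -0.0016000)
Y(o) = 840
I = -97831 (I = 390223 - 1*488054 = 390223 - 488054 = -97831)
√(((I - 225452) + Y(h)) - 4131079) = √(((-97831 - 225452) + 840) - 4131079) = √((-323283 + 840) - 4131079) = √(-322443 - 4131079) = √(-4453522) = I*√4453522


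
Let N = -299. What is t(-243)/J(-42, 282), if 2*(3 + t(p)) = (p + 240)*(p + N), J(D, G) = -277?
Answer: -810/277 ≈ -2.9242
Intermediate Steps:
t(p) = -3 + (-299 + p)*(240 + p)/2 (t(p) = -3 + ((p + 240)*(p - 299))/2 = -3 + ((240 + p)*(-299 + p))/2 = -3 + ((-299 + p)*(240 + p))/2 = -3 + (-299 + p)*(240 + p)/2)
t(-243)/J(-42, 282) = (-35883 + (1/2)*(-243)**2 - 59/2*(-243))/(-277) = (-35883 + (1/2)*59049 + 14337/2)*(-1/277) = (-35883 + 59049/2 + 14337/2)*(-1/277) = 810*(-1/277) = -810/277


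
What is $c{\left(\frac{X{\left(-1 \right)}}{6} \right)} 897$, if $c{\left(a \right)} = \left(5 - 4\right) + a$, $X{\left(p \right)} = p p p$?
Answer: $\frac{1495}{2} \approx 747.5$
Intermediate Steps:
$X{\left(p \right)} = p^{3}$ ($X{\left(p \right)} = p^{2} p = p^{3}$)
$c{\left(a \right)} = 1 + a$
$c{\left(\frac{X{\left(-1 \right)}}{6} \right)} 897 = \left(1 + \frac{\left(-1\right)^{3}}{6}\right) 897 = \left(1 - \frac{1}{6}\right) 897 = \frac{5}{6} \cdot 897 = \frac{1495}{2}$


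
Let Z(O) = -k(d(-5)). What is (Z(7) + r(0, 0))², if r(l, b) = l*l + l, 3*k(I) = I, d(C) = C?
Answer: 25/9 ≈ 2.7778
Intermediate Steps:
k(I) = I/3
r(l, b) = l + l² (r(l, b) = l² + l = l + l²)
Z(O) = 5/3 (Z(O) = -(-5)/3 = -1*(-5/3) = 5/3)
(Z(7) + r(0, 0))² = (5/3 + 0*(1 + 0))² = (5/3 + 0*1)² = (5/3 + 0)² = (5/3)² = 25/9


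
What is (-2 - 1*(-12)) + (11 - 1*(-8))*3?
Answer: 67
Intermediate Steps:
(-2 - 1*(-12)) + (11 - 1*(-8))*3 = (-2 + 12) + (11 + 8)*3 = 10 + 19*3 = 10 + 57 = 67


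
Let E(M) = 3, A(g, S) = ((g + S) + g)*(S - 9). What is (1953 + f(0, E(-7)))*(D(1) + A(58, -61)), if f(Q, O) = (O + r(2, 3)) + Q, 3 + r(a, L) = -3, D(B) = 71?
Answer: -7369050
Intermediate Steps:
r(a, L) = -6 (r(a, L) = -3 - 3 = -6)
A(g, S) = (-9 + S)*(S + 2*g) (A(g, S) = ((S + g) + g)*(-9 + S) = (S + 2*g)*(-9 + S) = (-9 + S)*(S + 2*g))
f(Q, O) = -6 + O + Q (f(Q, O) = (O - 6) + Q = (-6 + O) + Q = -6 + O + Q)
(1953 + f(0, E(-7)))*(D(1) + A(58, -61)) = (1953 + (-6 + 3 + 0))*(71 + ((-61)² - 18*58 - 9*(-61) + 2*(-61)*58)) = (1953 - 3)*(71 + (3721 - 1044 + 549 - 7076)) = 1950*(71 - 3850) = 1950*(-3779) = -7369050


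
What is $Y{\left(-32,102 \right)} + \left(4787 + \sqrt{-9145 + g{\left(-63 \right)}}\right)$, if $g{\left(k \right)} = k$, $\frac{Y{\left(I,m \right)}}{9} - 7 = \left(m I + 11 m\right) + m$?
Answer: $-13510 + 2 i \sqrt{2302} \approx -13510.0 + 95.958 i$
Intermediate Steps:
$Y{\left(I,m \right)} = 63 + 108 m + 9 I m$ ($Y{\left(I,m \right)} = 63 + 9 \left(\left(m I + 11 m\right) + m\right) = 63 + 9 \left(\left(I m + 11 m\right) + m\right) = 63 + 9 \left(\left(11 m + I m\right) + m\right) = 63 + 9 \left(12 m + I m\right) = 63 + \left(108 m + 9 I m\right) = 63 + 108 m + 9 I m$)
$Y{\left(-32,102 \right)} + \left(4787 + \sqrt{-9145 + g{\left(-63 \right)}}\right) = \left(63 + 108 \cdot 102 + 9 \left(-32\right) 102\right) + \left(4787 + \sqrt{-9145 - 63}\right) = \left(63 + 11016 - 29376\right) + \left(4787 + \sqrt{-9208}\right) = -18297 + \left(4787 + 2 i \sqrt{2302}\right) = -13510 + 2 i \sqrt{2302}$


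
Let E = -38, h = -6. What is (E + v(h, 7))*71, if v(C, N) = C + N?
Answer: -2627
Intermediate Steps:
(E + v(h, 7))*71 = (-38 + (-6 + 7))*71 = (-38 + 1)*71 = -37*71 = -2627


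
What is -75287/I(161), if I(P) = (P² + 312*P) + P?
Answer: -953/966 ≈ -0.98654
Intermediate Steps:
I(P) = P² + 313*P
-75287/I(161) = -75287*1/(161*(313 + 161)) = -75287/(161*474) = -75287/76314 = -75287*1/76314 = -953/966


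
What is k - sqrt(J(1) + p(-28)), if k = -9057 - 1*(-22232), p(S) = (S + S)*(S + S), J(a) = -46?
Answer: 13175 - sqrt(3090) ≈ 13119.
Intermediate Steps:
p(S) = 4*S**2 (p(S) = (2*S)*(2*S) = 4*S**2)
k = 13175 (k = -9057 + 22232 = 13175)
k - sqrt(J(1) + p(-28)) = 13175 - sqrt(-46 + 4*(-28)**2) = 13175 - sqrt(-46 + 4*784) = 13175 - sqrt(-46 + 3136) = 13175 - sqrt(3090)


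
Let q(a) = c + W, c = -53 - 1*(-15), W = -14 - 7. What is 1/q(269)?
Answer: -1/59 ≈ -0.016949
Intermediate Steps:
W = -21
c = -38 (c = -53 + 15 = -38)
q(a) = -59 (q(a) = -38 - 21 = -59)
1/q(269) = 1/(-59) = -1/59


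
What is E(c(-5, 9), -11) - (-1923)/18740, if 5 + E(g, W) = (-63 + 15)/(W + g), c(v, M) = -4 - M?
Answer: -54297/18740 ≈ -2.8974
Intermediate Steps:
E(g, W) = -5 - 48/(W + g) (E(g, W) = -5 + (-63 + 15)/(W + g) = -5 - 48/(W + g))
E(c(-5, 9), -11) - (-1923)/18740 = (-48 - 5*(-11) - 5*(-4 - 1*9))/(-11 + (-4 - 1*9)) - (-1923)/18740 = (-48 + 55 - 5*(-4 - 9))/(-11 + (-4 - 9)) - (-1923)/18740 = (-48 + 55 - 5*(-13))/(-11 - 13) - 1*(-1923/18740) = (-48 + 55 + 65)/(-24) + 1923/18740 = -1/24*72 + 1923/18740 = -3 + 1923/18740 = -54297/18740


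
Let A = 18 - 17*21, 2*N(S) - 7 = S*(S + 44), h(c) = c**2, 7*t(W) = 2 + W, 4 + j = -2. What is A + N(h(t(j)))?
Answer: -1576319/4802 ≈ -328.26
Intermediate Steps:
j = -6 (j = -4 - 2 = -6)
t(W) = 2/7 + W/7 (t(W) = (2 + W)/7 = 2/7 + W/7)
N(S) = 7/2 + S*(44 + S)/2 (N(S) = 7/2 + (S*(S + 44))/2 = 7/2 + (S*(44 + S))/2 = 7/2 + S*(44 + S)/2)
A = -339 (A = 18 - 357 = -339)
A + N(h(t(j))) = -339 + (7/2 + ((2/7 + (1/7)*(-6))**2)**2/2 + 22*(2/7 + (1/7)*(-6))**2) = -339 + (7/2 + ((2/7 - 6/7)**2)**2/2 + 22*(2/7 - 6/7)**2) = -339 + (7/2 + ((-4/7)**2)**2/2 + 22*(-4/7)**2) = -339 + (7/2 + (16/49)**2/2 + 22*(16/49)) = -339 + (7/2 + (1/2)*(256/2401) + 352/49) = -339 + (7/2 + 128/2401 + 352/49) = -339 + 51559/4802 = -1576319/4802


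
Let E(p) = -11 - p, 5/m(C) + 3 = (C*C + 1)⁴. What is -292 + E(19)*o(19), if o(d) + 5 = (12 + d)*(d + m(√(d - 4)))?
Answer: -1167278446/65533 ≈ -17812.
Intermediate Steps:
m(C) = 5/(-3 + (1 + C²)⁴) (m(C) = 5/(-3 + (C*C + 1)⁴) = 5/(-3 + (C² + 1)⁴) = 5/(-3 + (1 + C²)⁴))
o(d) = -5 + (12 + d)*(d + 5/(-3 + (-3 + d)⁴)) (o(d) = -5 + (12 + d)*(d + 5/(-3 + (1 + (√(d - 4))²)⁴)) = -5 + (12 + d)*(d + 5/(-3 + (1 + (√(-4 + d))²)⁴)) = -5 + (12 + d)*(d + 5/(-3 + (1 + (-4 + d))⁴)) = -5 + (12 + d)*(d + 5/(-3 + (-3 + d)⁴)))
-292 + E(19)*o(19) = -292 + (-11 - 1*19)*((60 + 5*19 + (-3 + (-3 + 19)⁴)*(-5 + 19² + 12*19))/(-3 + (-3 + 19)⁴)) = -292 + (-11 - 19)*((60 + 95 + (-3 + 16⁴)*(-5 + 361 + 228))/(-3 + 16⁴)) = -292 - 30*(60 + 95 + (-3 + 65536)*584)/(-3 + 65536) = -292 - 30*(60 + 95 + 65533*584)/65533 = -292 - 30*(60 + 95 + 38271272)/65533 = -292 - 30*38271427/65533 = -292 - 1148142810/65533 = -1167278446/65533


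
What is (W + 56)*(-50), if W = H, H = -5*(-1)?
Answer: -3050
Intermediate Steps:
H = 5
W = 5
(W + 56)*(-50) = (5 + 56)*(-50) = 61*(-50) = -3050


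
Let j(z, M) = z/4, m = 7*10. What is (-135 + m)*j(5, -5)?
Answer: -325/4 ≈ -81.250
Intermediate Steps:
m = 70
j(z, M) = z/4 (j(z, M) = z*(¼) = z/4)
(-135 + m)*j(5, -5) = (-135 + 70)*((¼)*5) = -65*5/4 = -325/4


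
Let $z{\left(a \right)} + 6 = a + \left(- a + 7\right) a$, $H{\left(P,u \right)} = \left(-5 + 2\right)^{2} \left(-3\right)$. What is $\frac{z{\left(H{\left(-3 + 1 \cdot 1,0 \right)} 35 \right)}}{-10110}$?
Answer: $\frac{300197}{3370} \approx 89.079$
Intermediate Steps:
$H{\left(P,u \right)} = -27$ ($H{\left(P,u \right)} = \left(-3\right)^{2} \left(-3\right) = 9 \left(-3\right) = -27$)
$z{\left(a \right)} = -6 + a + a \left(7 - a\right)$ ($z{\left(a \right)} = -6 + \left(a + \left(- a + 7\right) a\right) = -6 + \left(a + \left(7 - a\right) a\right) = -6 + \left(a + a \left(7 - a\right)\right) = -6 + a + a \left(7 - a\right)$)
$\frac{z{\left(H{\left(-3 + 1 \cdot 1,0 \right)} 35 \right)}}{-10110} = \frac{-6 - \left(\left(-27\right) 35\right)^{2} + 8 \left(\left(-27\right) 35\right)}{-10110} = \left(-6 - \left(-945\right)^{2} + 8 \left(-945\right)\right) \left(- \frac{1}{10110}\right) = \left(-6 - 893025 - 7560\right) \left(- \frac{1}{10110}\right) = \left(-900591\right) \left(- \frac{1}{10110}\right) = \frac{300197}{3370}$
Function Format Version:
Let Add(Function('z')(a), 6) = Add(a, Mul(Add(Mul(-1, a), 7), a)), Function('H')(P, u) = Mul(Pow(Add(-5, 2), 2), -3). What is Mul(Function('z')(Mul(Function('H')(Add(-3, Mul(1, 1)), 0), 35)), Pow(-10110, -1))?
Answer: Rational(300197, 3370) ≈ 89.079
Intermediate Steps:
Function('H')(P, u) = -27 (Function('H')(P, u) = Mul(Pow(-3, 2), -3) = Mul(9, -3) = -27)
Function('z')(a) = Add(-6, a, Mul(a, Add(7, Mul(-1, a)))) (Function('z')(a) = Add(-6, Add(a, Mul(Add(Mul(-1, a), 7), a))) = Add(-6, Add(a, Mul(Add(7, Mul(-1, a)), a))) = Add(-6, Add(a, Mul(a, Add(7, Mul(-1, a))))) = Add(-6, a, Mul(a, Add(7, Mul(-1, a)))))
Mul(Function('z')(Mul(Function('H')(Add(-3, Mul(1, 1)), 0), 35)), Pow(-10110, -1)) = Mul(Add(-6, Mul(-1, Pow(Mul(-27, 35), 2)), Mul(8, Mul(-27, 35))), Pow(-10110, -1)) = Mul(Add(-6, Mul(-1, Pow(-945, 2)), Mul(8, -945)), Rational(-1, 10110)) = Mul(Add(-6, Mul(-1, 893025), -7560), Rational(-1, 10110)) = Mul(Add(-6, -893025, -7560), Rational(-1, 10110)) = Mul(-900591, Rational(-1, 10110)) = Rational(300197, 3370)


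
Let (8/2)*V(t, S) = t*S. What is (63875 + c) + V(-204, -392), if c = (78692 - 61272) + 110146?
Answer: 211433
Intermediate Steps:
c = 127566 (c = 17420 + 110146 = 127566)
V(t, S) = S*t/4 (V(t, S) = (t*S)/4 = (S*t)/4 = S*t/4)
(63875 + c) + V(-204, -392) = (63875 + 127566) + (1/4)*(-392)*(-204) = 191441 + 19992 = 211433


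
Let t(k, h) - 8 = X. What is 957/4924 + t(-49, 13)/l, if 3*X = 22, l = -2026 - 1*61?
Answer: 5765273/30829164 ≈ 0.18701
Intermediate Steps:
l = -2087 (l = -2026 - 61 = -2087)
X = 22/3 (X = (1/3)*22 = 22/3 ≈ 7.3333)
t(k, h) = 46/3 (t(k, h) = 8 + 22/3 = 46/3)
957/4924 + t(-49, 13)/l = 957/4924 + (46/3)/(-2087) = 957*(1/4924) + (46/3)*(-1/2087) = 957/4924 - 46/6261 = 5765273/30829164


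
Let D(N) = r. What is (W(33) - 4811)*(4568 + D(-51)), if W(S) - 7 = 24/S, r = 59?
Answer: -244472172/11 ≈ -2.2225e+7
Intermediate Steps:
W(S) = 7 + 24/S
D(N) = 59
(W(33) - 4811)*(4568 + D(-51)) = ((7 + 24/33) - 4811)*(4568 + 59) = ((7 + 24*(1/33)) - 4811)*4627 = ((7 + 8/11) - 4811)*4627 = (85/11 - 4811)*4627 = -52836/11*4627 = -244472172/11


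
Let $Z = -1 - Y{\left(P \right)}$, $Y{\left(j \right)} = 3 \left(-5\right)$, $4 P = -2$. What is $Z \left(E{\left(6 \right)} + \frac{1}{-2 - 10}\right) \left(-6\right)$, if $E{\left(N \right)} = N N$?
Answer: $-3017$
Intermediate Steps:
$P = - \frac{1}{2}$ ($P = \frac{1}{4} \left(-2\right) = - \frac{1}{2} \approx -0.5$)
$Y{\left(j \right)} = -15$
$E{\left(N \right)} = N^{2}$
$Z = 14$ ($Z = -1 - -15 = -1 + 15 = 14$)
$Z \left(E{\left(6 \right)} + \frac{1}{-2 - 10}\right) \left(-6\right) = 14 \left(6^{2} + \frac{1}{-2 - 10}\right) \left(-6\right) = 14 \left(36 + \frac{1}{-12}\right) \left(-6\right) = 14 \left(36 - \frac{1}{12}\right) \left(-6\right) = 14 \cdot \frac{431}{12} \left(-6\right) = \frac{3017}{6} \left(-6\right) = -3017$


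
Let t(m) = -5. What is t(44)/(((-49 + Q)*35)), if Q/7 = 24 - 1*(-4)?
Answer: -1/1029 ≈ -0.00097182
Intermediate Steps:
Q = 196 (Q = 7*(24 - 1*(-4)) = 7*(24 + 4) = 7*28 = 196)
t(44)/(((-49 + Q)*35)) = -5*1/(35*(-49 + 196)) = -5/(147*35) = -5/5145 = -5*1/5145 = -1/1029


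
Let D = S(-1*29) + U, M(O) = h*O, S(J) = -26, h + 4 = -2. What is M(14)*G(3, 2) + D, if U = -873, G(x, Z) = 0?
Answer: -899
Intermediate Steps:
h = -6 (h = -4 - 2 = -6)
M(O) = -6*O
D = -899 (D = -26 - 873 = -899)
M(14)*G(3, 2) + D = -6*14*0 - 899 = -84*0 - 899 = 0 - 899 = -899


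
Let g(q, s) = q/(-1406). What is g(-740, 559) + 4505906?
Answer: 85612224/19 ≈ 4.5059e+6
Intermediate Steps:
g(q, s) = -q/1406 (g(q, s) = q*(-1/1406) = -q/1406)
g(-740, 559) + 4505906 = -1/1406*(-740) + 4505906 = 10/19 + 4505906 = 85612224/19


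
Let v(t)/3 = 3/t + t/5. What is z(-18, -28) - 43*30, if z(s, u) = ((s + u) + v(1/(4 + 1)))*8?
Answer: -32426/25 ≈ -1297.0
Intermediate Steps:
v(t) = 9/t + 3*t/5 (v(t) = 3*(3/t + t/5) = 9/t + 3*t/5)
z(s, u) = 9024/25 + 8*s + 8*u (z(s, u) = ((s + u) + (9/(1/(4 + 1)) + 3/(5*(4 + 1))))*8 = ((s + u) + (9/(1/5) + (⅗)/5))*8 = ((s + u) + (9/(⅕) + (⅗)*(⅕)))*8 = ((s + u) + (9*5 + 3/25))*8 = ((s + u) + (45 + 3/25))*8 = ((s + u) + 1128/25)*8 = (1128/25 + s + u)*8 = 9024/25 + 8*s + 8*u)
z(-18, -28) - 43*30 = (9024/25 + 8*(-18) + 8*(-28)) - 43*30 = (9024/25 - 144 - 224) - 1290 = -176/25 - 1290 = -32426/25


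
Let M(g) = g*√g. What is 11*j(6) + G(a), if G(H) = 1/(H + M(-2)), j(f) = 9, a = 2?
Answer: 595/6 + I*√2/6 ≈ 99.167 + 0.2357*I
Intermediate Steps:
M(g) = g^(3/2)
G(H) = 1/(H - 2*I*√2) (G(H) = 1/(H + (-2)^(3/2)) = 1/(H - 2*I*√2))
11*j(6) + G(a) = 11*9 + 1/(2 - 2*I*√2) = 99 + 1/(2 - 2*I*√2)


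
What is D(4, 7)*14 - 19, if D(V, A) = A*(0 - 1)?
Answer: -117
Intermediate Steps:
D(V, A) = -A (D(V, A) = A*(-1) = -A)
D(4, 7)*14 - 19 = -1*7*14 - 19 = -7*14 - 19 = -98 - 19 = -117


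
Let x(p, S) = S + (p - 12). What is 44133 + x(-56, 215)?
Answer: 44280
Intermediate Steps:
x(p, S) = -12 + S + p (x(p, S) = S + (-12 + p) = -12 + S + p)
44133 + x(-56, 215) = 44133 + (-12 + 215 - 56) = 44133 + 147 = 44280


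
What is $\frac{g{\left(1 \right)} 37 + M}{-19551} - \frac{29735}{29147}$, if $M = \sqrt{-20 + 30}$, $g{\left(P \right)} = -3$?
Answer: $- \frac{192704556}{189950999} - \frac{\sqrt{10}}{19551} \approx -1.0147$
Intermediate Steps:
$M = \sqrt{10} \approx 3.1623$
$\frac{g{\left(1 \right)} 37 + M}{-19551} - \frac{29735}{29147} = \frac{\left(-3\right) 37 + \sqrt{10}}{-19551} - \frac{29735}{29147} = \left(-111 + \sqrt{10}\right) \left(- \frac{1}{19551}\right) - \frac{29735}{29147} = \left(\frac{37}{6517} - \frac{\sqrt{10}}{19551}\right) - \frac{29735}{29147} = - \frac{192704556}{189950999} - \frac{\sqrt{10}}{19551}$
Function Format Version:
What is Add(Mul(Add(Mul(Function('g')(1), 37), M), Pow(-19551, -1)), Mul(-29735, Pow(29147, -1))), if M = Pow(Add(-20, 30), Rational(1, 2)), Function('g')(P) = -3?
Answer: Add(Rational(-192704556, 189950999), Mul(Rational(-1, 19551), Pow(10, Rational(1, 2)))) ≈ -1.0147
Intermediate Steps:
M = Pow(10, Rational(1, 2)) ≈ 3.1623
Add(Mul(Add(Mul(Function('g')(1), 37), M), Pow(-19551, -1)), Mul(-29735, Pow(29147, -1))) = Add(Mul(Add(Mul(-3, 37), Pow(10, Rational(1, 2))), Pow(-19551, -1)), Mul(-29735, Pow(29147, -1))) = Add(Mul(Add(-111, Pow(10, Rational(1, 2))), Rational(-1, 19551)), Mul(-29735, Rational(1, 29147))) = Add(Add(Rational(37, 6517), Mul(Rational(-1, 19551), Pow(10, Rational(1, 2)))), Rational(-29735, 29147)) = Add(Rational(-192704556, 189950999), Mul(Rational(-1, 19551), Pow(10, Rational(1, 2))))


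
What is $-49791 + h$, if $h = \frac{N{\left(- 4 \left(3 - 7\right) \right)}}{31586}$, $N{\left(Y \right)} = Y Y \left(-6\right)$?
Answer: $- \frac{786350031}{15793} \approx -49791.0$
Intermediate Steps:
$N{\left(Y \right)} = - 6 Y^{2}$ ($N{\left(Y \right)} = Y^{2} \left(-6\right) = - 6 Y^{2}$)
$h = - \frac{768}{15793}$ ($h = \frac{\left(-6\right) \left(- 4 \left(3 - 7\right)\right)^{2}}{31586} = - 6 \left(\left(-4\right) \left(-4\right)\right)^{2} \cdot \frac{1}{31586} = - 6 \cdot 16^{2} \cdot \frac{1}{31586} = \left(-6\right) 256 \cdot \frac{1}{31586} = \left(-1536\right) \frac{1}{31586} = - \frac{768}{15793} \approx -0.048629$)
$-49791 + h = -49791 - \frac{768}{15793} = - \frac{786350031}{15793}$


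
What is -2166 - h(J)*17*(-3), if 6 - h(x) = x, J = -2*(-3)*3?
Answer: -2778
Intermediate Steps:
J = 18 (J = 6*3 = 18)
h(x) = 6 - x
-2166 - h(J)*17*(-3) = -2166 - (6 - 1*18)*17*(-3) = -2166 - (6 - 18)*(-51) = -2166 - (-12)*(-51) = -2166 - 1*612 = -2166 - 612 = -2778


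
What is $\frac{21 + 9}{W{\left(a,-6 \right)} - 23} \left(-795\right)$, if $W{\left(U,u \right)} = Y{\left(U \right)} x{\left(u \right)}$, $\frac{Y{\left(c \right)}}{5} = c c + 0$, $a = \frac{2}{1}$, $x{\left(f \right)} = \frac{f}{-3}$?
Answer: $- \frac{23850}{17} \approx -1402.9$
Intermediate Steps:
$x{\left(f \right)} = - \frac{f}{3}$ ($x{\left(f \right)} = f \left(- \frac{1}{3}\right) = - \frac{f}{3}$)
$a = 2$ ($a = 2 \cdot 1 = 2$)
$Y{\left(c \right)} = 5 c^{2}$ ($Y{\left(c \right)} = 5 \left(c c + 0\right) = 5 \left(c^{2} + 0\right) = 5 c^{2}$)
$W{\left(U,u \right)} = - \frac{5 u U^{2}}{3}$ ($W{\left(U,u \right)} = 5 U^{2} \left(- \frac{u}{3}\right) = - \frac{5 u U^{2}}{3}$)
$\frac{21 + 9}{W{\left(a,-6 \right)} - 23} \left(-795\right) = \frac{21 + 9}{\left(- \frac{5}{3}\right) \left(-6\right) 2^{2} - 23} \left(-795\right) = \frac{30}{\left(- \frac{5}{3}\right) \left(-6\right) 4 - 23} \left(-795\right) = \frac{30}{40 - 23} \left(-795\right) = \frac{30}{17} \left(-795\right) = - \frac{23850}{17}$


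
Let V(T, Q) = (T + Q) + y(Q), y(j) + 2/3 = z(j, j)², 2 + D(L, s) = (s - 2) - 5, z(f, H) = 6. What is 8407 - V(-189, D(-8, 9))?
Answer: 25682/3 ≈ 8560.7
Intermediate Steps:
D(L, s) = -9 + s (D(L, s) = -2 + ((s - 2) - 5) = -2 + ((-2 + s) - 5) = -2 + (-7 + s) = -9 + s)
y(j) = 106/3 (y(j) = -⅔ + 6² = -⅔ + 36 = 106/3)
V(T, Q) = 106/3 + Q + T (V(T, Q) = (T + Q) + 106/3 = (Q + T) + 106/3 = 106/3 + Q + T)
8407 - V(-189, D(-8, 9)) = 8407 - (106/3 + (-9 + 9) - 189) = 8407 - (106/3 + 0 - 189) = 8407 - 1*(-461/3) = 8407 + 461/3 = 25682/3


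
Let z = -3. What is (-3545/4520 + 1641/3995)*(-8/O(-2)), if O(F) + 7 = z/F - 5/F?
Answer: -1348991/1354305 ≈ -0.99608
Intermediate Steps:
O(F) = -7 - 8/F (O(F) = -7 + (-3/F - 5/F) = -7 - 8/F)
(-3545/4520 + 1641/3995)*(-8/O(-2)) = (-3545/4520 + 1641/3995)*(-8/(-7 - 8/(-2))) = (-3545*1/4520 + 1641*(1/3995))*(-8/(-7 - 8*(-1/2))) = (-709/904 + 1641/3995)*(-8/(-7 + 4)) = -(-1348991)/(451435*(-3)) = -(-1348991)*(-1)/(451435*3) = -1348991/3611480*8/3 = -1348991/1354305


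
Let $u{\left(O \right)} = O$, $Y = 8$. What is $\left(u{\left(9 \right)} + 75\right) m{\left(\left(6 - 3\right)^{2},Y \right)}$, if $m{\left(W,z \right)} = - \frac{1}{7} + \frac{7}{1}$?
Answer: $576$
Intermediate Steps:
$m{\left(W,z \right)} = \frac{48}{7}$ ($m{\left(W,z \right)} = \left(-1\right) \frac{1}{7} + 7 \cdot 1 = - \frac{1}{7} + 7 = \frac{48}{7}$)
$\left(u{\left(9 \right)} + 75\right) m{\left(\left(6 - 3\right)^{2},Y \right)} = \left(9 + 75\right) \frac{48}{7} = 84 \cdot \frac{48}{7} = 576$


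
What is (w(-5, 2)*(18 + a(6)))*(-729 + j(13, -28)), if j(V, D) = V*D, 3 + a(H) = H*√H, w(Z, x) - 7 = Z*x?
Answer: 49185 + 19674*√6 ≈ 97376.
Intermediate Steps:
w(Z, x) = 7 + Z*x
a(H) = -3 + H^(3/2) (a(H) = -3 + H*√H = -3 + H^(3/2))
j(V, D) = D*V
(w(-5, 2)*(18 + a(6)))*(-729 + j(13, -28)) = ((7 - 5*2)*(18 + (-3 + 6^(3/2))))*(-729 - 28*13) = ((7 - 10)*(18 + (-3 + 6*√6)))*(-729 - 364) = -3*(15 + 6*√6)*(-1093) = (-45 - 18*√6)*(-1093) = 49185 + 19674*√6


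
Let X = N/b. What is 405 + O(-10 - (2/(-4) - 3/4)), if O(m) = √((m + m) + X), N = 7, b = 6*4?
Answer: 405 + I*√2478/12 ≈ 405.0 + 4.1483*I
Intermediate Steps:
b = 24
X = 7/24 ≈ 0.29167
O(m) = √(7/24 + 2*m) (O(m) = √((m + m) + 7/24) = √(2*m + 7/24) = √(7/24 + 2*m))
405 + O(-10 - (2/(-4) - 3/4)) = 405 + √(42 + 288*(-10 - (2/(-4) - 3/4)))/12 = 405 + √(42 + 288*(-10 - (2*(-¼) - 3*¼)))/12 = 405 + √(42 + 288*(-10 - (-½ - ¾)))/12 = 405 + √(42 + 288*(-10 - 1*(-5/4)))/12 = 405 + √(42 + 288*(-10 + 5/4))/12 = 405 + √(42 + 288*(-35/4))/12 = 405 + √(42 - 2520)/12 = 405 + √(-2478)/12 = 405 + (I*√2478)/12 = 405 + I*√2478/12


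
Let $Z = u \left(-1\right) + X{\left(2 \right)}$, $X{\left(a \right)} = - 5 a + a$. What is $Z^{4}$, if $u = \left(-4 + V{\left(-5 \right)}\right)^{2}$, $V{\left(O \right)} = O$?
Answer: $62742241$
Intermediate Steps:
$X{\left(a \right)} = - 4 a$
$u = 81$ ($u = \left(-4 - 5\right)^{2} = \left(-9\right)^{2} = 81$)
$Z = -89$ ($Z = 81 \left(-1\right) - 8 = -81 - 8 = -89$)
$Z^{4} = \left(-89\right)^{4} = 62742241$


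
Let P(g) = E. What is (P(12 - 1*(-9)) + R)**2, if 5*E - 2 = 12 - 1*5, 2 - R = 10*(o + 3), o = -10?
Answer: 136161/25 ≈ 5446.4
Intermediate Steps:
R = 72 (R = 2 - 10*(-10 + 3) = 2 - 10*(-7) = 2 - 1*(-70) = 2 + 70 = 72)
E = 9/5 (E = 2/5 + (12 - 1*5)/5 = 2/5 + (12 - 5)/5 = 2/5 + (1/5)*7 = 2/5 + 7/5 = 9/5 ≈ 1.8000)
P(g) = 9/5
(P(12 - 1*(-9)) + R)**2 = (9/5 + 72)**2 = (369/5)**2 = 136161/25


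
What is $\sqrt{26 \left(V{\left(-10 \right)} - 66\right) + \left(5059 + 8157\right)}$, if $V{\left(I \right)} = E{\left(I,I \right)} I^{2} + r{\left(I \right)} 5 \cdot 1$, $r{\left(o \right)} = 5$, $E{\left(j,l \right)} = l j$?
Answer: $5 \sqrt{10886} \approx 521.68$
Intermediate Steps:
$E{\left(j,l \right)} = j l$
$V{\left(I \right)} = 25 + I^{4}$ ($V{\left(I \right)} = I I I^{2} + 5 \cdot 5 \cdot 1 = I^{2} I^{2} + 5 \cdot 5 = I^{4} + 25 = 25 + I^{4}$)
$\sqrt{26 \left(V{\left(-10 \right)} - 66\right) + \left(5059 + 8157\right)} = \sqrt{26 \left(\left(25 + \left(-10\right)^{4}\right) - 66\right) + \left(5059 + 8157\right)} = \sqrt{26 \left(\left(25 + 10000\right) - 66\right) + 13216} = \sqrt{26 \left(10025 - 66\right) + 13216} = \sqrt{26 \cdot 9959 + 13216} = \sqrt{258934 + 13216} = \sqrt{272150} = 5 \sqrt{10886}$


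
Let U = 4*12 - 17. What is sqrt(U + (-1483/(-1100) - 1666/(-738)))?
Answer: sqrt(6334938577)/13530 ≈ 5.8827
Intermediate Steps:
U = 31 (U = 48 - 17 = 31)
sqrt(U + (-1483/(-1100) - 1666/(-738))) = sqrt(31 + (-1483/(-1100) - 1666/(-738))) = sqrt(31 + (-1483*(-1/1100) - 1666*(-1/738))) = sqrt(31 + (1483/1100 + 833/369)) = sqrt(31 + 1463527/405900) = sqrt(14046427/405900) = sqrt(6334938577)/13530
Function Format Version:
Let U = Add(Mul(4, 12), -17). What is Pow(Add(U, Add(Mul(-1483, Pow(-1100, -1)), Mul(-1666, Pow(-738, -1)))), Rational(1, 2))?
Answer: Mul(Rational(1, 13530), Pow(6334938577, Rational(1, 2))) ≈ 5.8827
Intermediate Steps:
U = 31 (U = Add(48, -17) = 31)
Pow(Add(U, Add(Mul(-1483, Pow(-1100, -1)), Mul(-1666, Pow(-738, -1)))), Rational(1, 2)) = Pow(Add(31, Add(Mul(-1483, Pow(-1100, -1)), Mul(-1666, Pow(-738, -1)))), Rational(1, 2)) = Pow(Add(31, Add(Mul(-1483, Rational(-1, 1100)), Mul(-1666, Rational(-1, 738)))), Rational(1, 2)) = Pow(Add(31, Add(Rational(1483, 1100), Rational(833, 369))), Rational(1, 2)) = Pow(Add(31, Rational(1463527, 405900)), Rational(1, 2)) = Pow(Rational(14046427, 405900), Rational(1, 2)) = Mul(Rational(1, 13530), Pow(6334938577, Rational(1, 2)))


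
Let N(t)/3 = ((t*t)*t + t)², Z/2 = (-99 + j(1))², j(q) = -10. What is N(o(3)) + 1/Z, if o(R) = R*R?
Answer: 38825492185/23762 ≈ 1.6339e+6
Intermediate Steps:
o(R) = R²
Z = 23762 (Z = 2*(-99 - 10)² = 2*(-109)² = 2*11881 = 23762)
N(t) = 3*(t + t³)² (N(t) = 3*((t*t)*t + t)² = 3*(t²*t + t)² = 3*(t³ + t)² = 3*(t + t³)²)
N(o(3)) + 1/Z = 3*(3²)²*(1 + (3²)²)² + 1/23762 = 3*9²*(1 + 9²)² + 1/23762 = 3*81*(1 + 81)² + 1/23762 = 3*81*82² + 1/23762 = 3*81*6724 + 1/23762 = 1633932 + 1/23762 = 38825492185/23762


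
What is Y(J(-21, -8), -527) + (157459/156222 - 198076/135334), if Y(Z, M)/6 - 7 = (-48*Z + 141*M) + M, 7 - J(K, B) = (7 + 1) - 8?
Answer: -4767326660880655/10571074074 ≈ -4.5098e+5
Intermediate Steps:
J(K, B) = 7 (J(K, B) = 7 - ((7 + 1) - 8) = 7 - (8 - 8) = 7 - 1*0 = 7 + 0 = 7)
Y(Z, M) = 42 - 288*Z + 852*M (Y(Z, M) = 42 + 6*((-48*Z + 141*M) + M) = 42 + 6*(-48*Z + 142*M) = 42 + (-288*Z + 852*M) = 42 - 288*Z + 852*M)
Y(J(-21, -8), -527) + (157459/156222 - 198076/135334) = (42 - 288*7 + 852*(-527)) + (157459/156222 - 198076/135334) = (42 - 2016 - 449004) + (157459*(1/156222) - 198076*1/135334) = -450978 + (157459/156222 - 99038/67667) = -450978 - 4817136283/10571074074 = -4767326660880655/10571074074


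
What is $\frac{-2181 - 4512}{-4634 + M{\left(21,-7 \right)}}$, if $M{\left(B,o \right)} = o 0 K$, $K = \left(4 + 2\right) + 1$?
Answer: $\frac{6693}{4634} \approx 1.4443$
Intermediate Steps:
$K = 7$ ($K = 6 + 1 = 7$)
$M{\left(B,o \right)} = 0$ ($M{\left(B,o \right)} = o 0 \cdot 7 = 0 \cdot 7 = 0$)
$\frac{-2181 - 4512}{-4634 + M{\left(21,-7 \right)}} = \frac{-2181 - 4512}{-4634 + 0} = - \frac{6693}{-4634} = \left(-6693\right) \left(- \frac{1}{4634}\right) = \frac{6693}{4634}$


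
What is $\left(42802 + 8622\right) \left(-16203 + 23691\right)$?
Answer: $385062912$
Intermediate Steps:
$\left(42802 + 8622\right) \left(-16203 + 23691\right) = 51424 \cdot 7488 = 385062912$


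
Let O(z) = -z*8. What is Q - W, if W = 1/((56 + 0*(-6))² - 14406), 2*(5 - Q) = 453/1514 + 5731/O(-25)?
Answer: -3234084429/341255600 ≈ -9.4770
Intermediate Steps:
O(z) = -8*z
Q = -2869667/302800 (Q = 5 - (453/1514 + 5731/((-8*(-25))))/2 = 5 - (453*(1/1514) + 5731/200)/2 = 5 - (453/1514 + 5731*(1/200))/2 = 5 - (453/1514 + 5731/200)/2 = 5 - ½*4383667/151400 = 5 - 4383667/302800 = -2869667/302800 ≈ -9.4771)
W = -1/11270 (W = 1/((56 + 0)² - 14406) = 1/(56² - 14406) = 1/(3136 - 14406) = 1/(-11270) = -1/11270 ≈ -8.8731e-5)
Q - W = -2869667/302800 - 1*(-1/11270) = -2869667/302800 + 1/11270 = -3234084429/341255600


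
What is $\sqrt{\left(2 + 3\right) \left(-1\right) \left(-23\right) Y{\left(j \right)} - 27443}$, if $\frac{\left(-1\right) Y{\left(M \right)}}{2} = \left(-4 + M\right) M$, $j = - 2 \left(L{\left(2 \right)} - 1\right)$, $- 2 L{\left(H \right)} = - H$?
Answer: $i \sqrt{27443} \approx 165.66 i$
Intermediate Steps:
$L{\left(H \right)} = \frac{H}{2}$ ($L{\left(H \right)} = - \frac{\left(-1\right) H}{2} = \frac{H}{2}$)
$j = 0$ ($j = - 2 \left(\frac{1}{2} \cdot 2 - 1\right) = - 2 \left(1 - 1\right) = \left(-2\right) 0 = 0$)
$Y{\left(M \right)} = - 2 M \left(-4 + M\right)$ ($Y{\left(M \right)} = - 2 \left(-4 + M\right) M = - 2 M \left(-4 + M\right)$)
$\sqrt{\left(2 + 3\right) \left(-1\right) \left(-23\right) Y{\left(j \right)} - 27443} = \sqrt{\left(2 + 3\right) \left(-1\right) \left(-23\right) 2 \cdot 0 \left(4 - 0\right) - 27443} = \sqrt{5 \left(-1\right) \left(-23\right) 2 \cdot 0 \left(4 + 0\right) - 27443} = \sqrt{\left(-5\right) \left(-23\right) 2 \cdot 0 \cdot 4 - 27443} = \sqrt{115 \cdot 0 - 27443} = \sqrt{0 - 27443} = \sqrt{-27443} = i \sqrt{27443}$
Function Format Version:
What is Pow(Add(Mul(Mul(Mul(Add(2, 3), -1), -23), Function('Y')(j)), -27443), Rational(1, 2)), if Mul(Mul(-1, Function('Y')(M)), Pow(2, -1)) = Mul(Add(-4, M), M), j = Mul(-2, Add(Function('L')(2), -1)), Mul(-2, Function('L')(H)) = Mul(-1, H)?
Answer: Mul(I, Pow(27443, Rational(1, 2))) ≈ Mul(165.66, I)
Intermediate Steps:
Function('L')(H) = Mul(Rational(1, 2), H) (Function('L')(H) = Mul(Rational(-1, 2), Mul(-1, H)) = Mul(Rational(1, 2), H))
j = 0 (j = Mul(-2, Add(Mul(Rational(1, 2), 2), -1)) = Mul(-2, Add(1, -1)) = Mul(-2, 0) = 0)
Function('Y')(M) = Mul(-2, M, Add(-4, M)) (Function('Y')(M) = Mul(-2, Mul(Add(-4, M), M)) = Mul(-2, Mul(M, Add(-4, M))) = Mul(-2, M, Add(-4, M)))
Pow(Add(Mul(Mul(Mul(Add(2, 3), -1), -23), Function('Y')(j)), -27443), Rational(1, 2)) = Pow(Add(Mul(Mul(Mul(Add(2, 3), -1), -23), Mul(2, 0, Add(4, Mul(-1, 0)))), -27443), Rational(1, 2)) = Pow(Add(Mul(Mul(Mul(5, -1), -23), Mul(2, 0, Add(4, 0))), -27443), Rational(1, 2)) = Pow(Add(Mul(Mul(-5, -23), Mul(2, 0, 4)), -27443), Rational(1, 2)) = Pow(Add(Mul(115, 0), -27443), Rational(1, 2)) = Pow(Add(0, -27443), Rational(1, 2)) = Pow(-27443, Rational(1, 2)) = Mul(I, Pow(27443, Rational(1, 2)))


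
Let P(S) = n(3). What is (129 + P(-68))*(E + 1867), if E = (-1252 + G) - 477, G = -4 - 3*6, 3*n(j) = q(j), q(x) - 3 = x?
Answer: 15196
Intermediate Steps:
q(x) = 3 + x
n(j) = 1 + j/3 (n(j) = (3 + j)/3 = 1 + j/3)
P(S) = 2 (P(S) = 1 + (⅓)*3 = 1 + 1 = 2)
G = -22 (G = -4 - 18 = -22)
E = -1751 (E = (-1252 - 22) - 477 = -1274 - 477 = -1751)
(129 + P(-68))*(E + 1867) = (129 + 2)*(-1751 + 1867) = 131*116 = 15196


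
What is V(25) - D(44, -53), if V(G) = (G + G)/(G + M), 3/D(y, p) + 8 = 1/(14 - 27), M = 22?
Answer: 2361/1645 ≈ 1.4353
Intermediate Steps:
D(y, p) = -13/35 (D(y, p) = 3/(-8 + 1/(14 - 27)) = 3/(-8 + 1/(-13)) = 3/(-8 - 1/13) = 3/(-105/13) = 3*(-13/105) = -13/35)
V(G) = 2*G/(22 + G) (V(G) = (G + G)/(G + 22) = (2*G)/(22 + G) = 2*G/(22 + G))
V(25) - D(44, -53) = 2*25/(22 + 25) - 1*(-13/35) = 2*25/47 + 13/35 = 2*25*(1/47) + 13/35 = 50/47 + 13/35 = 2361/1645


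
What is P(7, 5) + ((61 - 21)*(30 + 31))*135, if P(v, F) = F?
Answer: 329405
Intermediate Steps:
P(7, 5) + ((61 - 21)*(30 + 31))*135 = 5 + ((61 - 21)*(30 + 31))*135 = 5 + (40*61)*135 = 5 + 2440*135 = 5 + 329400 = 329405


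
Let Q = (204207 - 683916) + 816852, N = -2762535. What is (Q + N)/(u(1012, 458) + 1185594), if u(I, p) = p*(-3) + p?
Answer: -1212696/592339 ≈ -2.0473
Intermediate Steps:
Q = 337143 (Q = -479709 + 816852 = 337143)
u(I, p) = -2*p (u(I, p) = -3*p + p = -2*p)
(Q + N)/(u(1012, 458) + 1185594) = (337143 - 2762535)/(-2*458 + 1185594) = -2425392/(-916 + 1185594) = -2425392/1184678 = -2425392*1/1184678 = -1212696/592339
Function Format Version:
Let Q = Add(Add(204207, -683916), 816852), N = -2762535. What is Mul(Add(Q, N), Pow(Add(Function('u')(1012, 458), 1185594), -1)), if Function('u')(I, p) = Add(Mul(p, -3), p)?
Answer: Rational(-1212696, 592339) ≈ -2.0473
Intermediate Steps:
Q = 337143 (Q = Add(-479709, 816852) = 337143)
Function('u')(I, p) = Mul(-2, p) (Function('u')(I, p) = Add(Mul(-3, p), p) = Mul(-2, p))
Mul(Add(Q, N), Pow(Add(Function('u')(1012, 458), 1185594), -1)) = Mul(Add(337143, -2762535), Pow(Add(Mul(-2, 458), 1185594), -1)) = Mul(-2425392, Pow(Add(-916, 1185594), -1)) = Mul(-2425392, Pow(1184678, -1)) = Mul(-2425392, Rational(1, 1184678)) = Rational(-1212696, 592339)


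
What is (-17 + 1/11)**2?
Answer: 34596/121 ≈ 285.92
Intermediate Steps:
(-17 + 1/11)**2 = (-186/11)**2 = 34596/121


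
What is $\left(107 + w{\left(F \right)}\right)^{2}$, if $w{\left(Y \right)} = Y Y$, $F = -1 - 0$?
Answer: $11664$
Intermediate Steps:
$F = -1$ ($F = -1 + 0 = -1$)
$w{\left(Y \right)} = Y^{2}$
$\left(107 + w{\left(F \right)}\right)^{2} = \left(107 + \left(-1\right)^{2}\right)^{2} = \left(107 + 1\right)^{2} = 108^{2} = 11664$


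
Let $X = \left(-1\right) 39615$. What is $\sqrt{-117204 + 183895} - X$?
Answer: $39615 + \sqrt{66691} \approx 39873.0$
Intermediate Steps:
$X = -39615$
$\sqrt{-117204 + 183895} - X = \sqrt{-117204 + 183895} - -39615 = \sqrt{66691} + 39615 = 39615 + \sqrt{66691}$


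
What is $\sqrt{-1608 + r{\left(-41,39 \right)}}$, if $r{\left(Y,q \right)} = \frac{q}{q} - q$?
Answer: $i \sqrt{1646} \approx 40.571 i$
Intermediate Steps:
$r{\left(Y,q \right)} = 1 - q$
$\sqrt{-1608 + r{\left(-41,39 \right)}} = \sqrt{-1608 + \left(1 - 39\right)} = \sqrt{-1608 - 38} = \sqrt{-1646} = i \sqrt{1646}$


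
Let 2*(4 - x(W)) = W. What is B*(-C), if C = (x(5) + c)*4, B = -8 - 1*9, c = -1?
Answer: 34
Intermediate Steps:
x(W) = 4 - W/2
B = -17 (B = -8 - 9 = -17)
C = 2 (C = ((4 - 1/2*5) - 1)*4 = ((4 - 5/2) - 1)*4 = (3/2 - 1)*4 = (1/2)*4 = 2)
B*(-C) = -(-17)*2 = -17*(-2) = 34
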